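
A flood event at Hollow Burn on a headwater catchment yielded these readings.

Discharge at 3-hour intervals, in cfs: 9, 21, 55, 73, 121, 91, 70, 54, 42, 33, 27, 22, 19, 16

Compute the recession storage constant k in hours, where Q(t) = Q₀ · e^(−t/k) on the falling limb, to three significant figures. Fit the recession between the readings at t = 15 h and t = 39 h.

On the falling limb, Q drops from 91 to 16 cfs between t = 15 h and t = 39 h (Δt = 24 h).
k = −Δt / ln(Q₂/Q₁) = −24 / ln(16/91) = 13.8 h.

k ≈ 13.8 h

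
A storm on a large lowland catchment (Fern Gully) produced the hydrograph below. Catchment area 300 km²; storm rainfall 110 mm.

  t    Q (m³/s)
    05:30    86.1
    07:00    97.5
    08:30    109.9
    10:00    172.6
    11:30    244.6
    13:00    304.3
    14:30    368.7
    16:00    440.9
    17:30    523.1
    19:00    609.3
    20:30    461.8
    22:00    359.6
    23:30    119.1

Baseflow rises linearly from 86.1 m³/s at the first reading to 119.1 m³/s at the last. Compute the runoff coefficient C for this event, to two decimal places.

ΣQ_DR = 2564 m³/s; V = ΣQ_DR·Δt = 1.384 × 10^7 m³.
Runoff depth d = V / A = 46.15 mm.
C = d / P = 46.15 / 110 = 0.42.

C ≈ 0.42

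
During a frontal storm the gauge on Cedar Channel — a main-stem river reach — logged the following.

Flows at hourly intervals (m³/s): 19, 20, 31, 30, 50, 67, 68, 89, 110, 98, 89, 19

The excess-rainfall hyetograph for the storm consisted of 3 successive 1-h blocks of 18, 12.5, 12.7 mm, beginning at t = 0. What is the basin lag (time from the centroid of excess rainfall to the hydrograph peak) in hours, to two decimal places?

t_L ≈ 6.62 h

Centroid of excess rainfall: t_c = Σ P_i·t̄_i / ΣP_i = 1.3773 h (block centres at 0.5, 1.5, 2.5 h).
Hydrograph peak occurs at t = 8 h, so basin lag t_L = 8 − 1.3773 = 6.62 h.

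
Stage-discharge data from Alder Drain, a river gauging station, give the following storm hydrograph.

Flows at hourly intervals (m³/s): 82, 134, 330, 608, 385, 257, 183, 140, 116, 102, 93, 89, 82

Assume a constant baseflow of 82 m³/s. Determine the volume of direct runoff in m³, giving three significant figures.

V ≈ 5.53 × 10^6 m³

Direct-runoff ordinates (Q − Q_b): 0.0, 52.0, 248.0, 526.0, 303.0, 175.0, 101.0, 58.0, 34.0, 20.0, 11.0, 7.0, 0.0 m³/s.
ΣQ_DR = 1535 m³/s.
With Δt = 1 h = 3600 s, V = ΣQ_DR · Δt = 1535 × 3600 = 5.53 × 10^6 m³.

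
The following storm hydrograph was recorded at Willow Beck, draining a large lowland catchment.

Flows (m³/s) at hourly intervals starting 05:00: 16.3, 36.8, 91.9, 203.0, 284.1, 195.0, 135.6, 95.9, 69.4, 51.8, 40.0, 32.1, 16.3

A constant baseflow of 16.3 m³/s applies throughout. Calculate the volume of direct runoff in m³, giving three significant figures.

Direct-runoff ordinates (Q − Q_b): 0.0, 20.5, 75.6, 186.7, 267.8, 178.7, 119.3, 79.6, 53.1, 35.5, 23.7, 15.8, 0.0 m³/s.
ΣQ_DR = 1056 m³/s.
With Δt = 1 h = 3600 s, V = ΣQ_DR · Δt = 1056 × 3600 = 3.80 × 10^6 m³.

V ≈ 3.80 × 10^6 m³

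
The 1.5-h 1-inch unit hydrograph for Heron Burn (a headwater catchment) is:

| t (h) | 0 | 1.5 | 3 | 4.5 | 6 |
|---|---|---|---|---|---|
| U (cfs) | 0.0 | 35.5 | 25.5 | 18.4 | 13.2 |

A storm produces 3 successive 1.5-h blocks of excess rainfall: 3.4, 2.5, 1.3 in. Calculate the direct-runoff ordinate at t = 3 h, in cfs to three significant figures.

By discrete convolution, Q_j = Σ (P_i / 1 in) · U_{j−i}.
At t = 3 h (j=2): Q = (3.4/1)·25.5 + (2.5/1)·35.5 + (1.3/1)·0.0 = 175 cfs.

Q ≈ 175 cfs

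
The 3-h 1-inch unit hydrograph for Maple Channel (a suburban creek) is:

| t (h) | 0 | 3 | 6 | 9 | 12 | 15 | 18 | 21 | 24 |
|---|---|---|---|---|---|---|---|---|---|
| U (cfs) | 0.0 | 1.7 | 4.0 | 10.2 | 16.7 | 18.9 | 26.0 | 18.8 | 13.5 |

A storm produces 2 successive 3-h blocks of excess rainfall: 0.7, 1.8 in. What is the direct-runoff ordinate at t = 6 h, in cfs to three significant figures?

Q ≈ 5.86 cfs

By discrete convolution, Q_j = Σ (P_i / 1 in) · U_{j−i}.
At t = 6 h (j=2): Q = (0.7/1)·4.0 + (1.8/1)·1.7 = 5.86 cfs.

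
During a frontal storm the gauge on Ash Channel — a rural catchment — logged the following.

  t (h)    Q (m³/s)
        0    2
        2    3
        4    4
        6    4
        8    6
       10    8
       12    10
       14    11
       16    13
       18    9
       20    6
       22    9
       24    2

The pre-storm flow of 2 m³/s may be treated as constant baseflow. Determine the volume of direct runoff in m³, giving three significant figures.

Direct-runoff ordinates (Q − Q_b): 0.0, 1.0, 2.0, 2.0, 4.0, 6.0, 8.0, 9.0, 11.0, 7.0, 4.0, 7.0, 0.0 m³/s.
ΣQ_DR = 61.00 m³/s.
With Δt = 2 h = 7200 s, V = ΣQ_DR · Δt = 61.00 × 7200 = 4.39 × 10^5 m³.

V ≈ 4.39 × 10^5 m³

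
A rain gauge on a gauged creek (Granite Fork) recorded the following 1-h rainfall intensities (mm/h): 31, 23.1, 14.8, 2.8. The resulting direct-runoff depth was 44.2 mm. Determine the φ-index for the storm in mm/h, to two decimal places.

Only the 3 blocks with intensity above φ contribute runoff: 31, 23.1, 14.8 mm/h.
Σ(I−φ)·Δt = d  ⇒  (31+23.1+14.8 − 3φ)·1 = 44.2
φ = (68.90 − 44.2/1) / 3 = 8.23 mm/h.

φ ≈ 8.23 mm/h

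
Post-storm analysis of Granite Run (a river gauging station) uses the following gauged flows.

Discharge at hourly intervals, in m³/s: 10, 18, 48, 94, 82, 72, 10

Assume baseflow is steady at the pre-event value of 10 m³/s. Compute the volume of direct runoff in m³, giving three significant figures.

V ≈ 9.50 × 10^5 m³

Direct-runoff ordinates (Q − Q_b): 0.0, 8.0, 38.0, 84.0, 72.0, 62.0, 0.0 m³/s.
ΣQ_DR = 264.0 m³/s.
With Δt = 1 h = 3600 s, V = ΣQ_DR · Δt = 264.0 × 3600 = 9.50 × 10^5 m³.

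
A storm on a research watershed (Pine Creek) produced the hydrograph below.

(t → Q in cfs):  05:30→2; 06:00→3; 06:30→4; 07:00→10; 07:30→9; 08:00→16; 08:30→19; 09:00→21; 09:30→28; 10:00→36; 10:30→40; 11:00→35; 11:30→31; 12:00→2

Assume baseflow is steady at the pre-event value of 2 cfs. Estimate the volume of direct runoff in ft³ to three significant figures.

Direct-runoff ordinates (Q − Q_b): 0.0, 1.0, 2.0, 8.0, 7.0, 14.0, 17.0, 19.0, 26.0, 34.0, 38.0, 33.0, 29.0, 0.0 cfs.
ΣQ_DR = 228.0 cfs.
With Δt = 0.5 h = 1800 s, V = ΣQ_DR · Δt = 228.0 × 1800 = 4.10 × 10^5 ft³.

V ≈ 4.10 × 10^5 ft³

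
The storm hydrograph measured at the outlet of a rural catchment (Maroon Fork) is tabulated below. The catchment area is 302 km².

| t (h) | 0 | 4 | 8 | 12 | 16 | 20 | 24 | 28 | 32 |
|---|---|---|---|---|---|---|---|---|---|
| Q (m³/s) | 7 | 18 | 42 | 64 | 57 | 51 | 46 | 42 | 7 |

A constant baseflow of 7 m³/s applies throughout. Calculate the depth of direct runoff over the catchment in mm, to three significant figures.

d ≈ 12.9 mm

Direct runoff: 0.0, 11.0, 35.0, 57.0, 50.0, 44.0, 39.0, 35.0, 0.0 m³/s; ΣQ_DR = 271.0 m³/s.
V = ΣQ_DR · Δt = 271.0 × 14400 s = 3.902 × 10^6 m³.
Over A = 302 km², depth = V / A = 12.9 mm.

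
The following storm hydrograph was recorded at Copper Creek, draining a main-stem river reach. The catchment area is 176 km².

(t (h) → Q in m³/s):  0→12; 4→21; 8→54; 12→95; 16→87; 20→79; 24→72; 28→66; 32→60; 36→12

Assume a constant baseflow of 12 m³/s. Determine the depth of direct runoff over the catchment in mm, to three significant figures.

Direct runoff: 0.0, 9.0, 42.0, 83.0, 75.0, 67.0, 60.0, 54.0, 48.0, 0.0 m³/s; ΣQ_DR = 438.0 m³/s.
V = ΣQ_DR · Δt = 438.0 × 14400 s = 6.307 × 10^6 m³.
Over A = 176 km², depth = V / A = 35.8 mm.

d ≈ 35.8 mm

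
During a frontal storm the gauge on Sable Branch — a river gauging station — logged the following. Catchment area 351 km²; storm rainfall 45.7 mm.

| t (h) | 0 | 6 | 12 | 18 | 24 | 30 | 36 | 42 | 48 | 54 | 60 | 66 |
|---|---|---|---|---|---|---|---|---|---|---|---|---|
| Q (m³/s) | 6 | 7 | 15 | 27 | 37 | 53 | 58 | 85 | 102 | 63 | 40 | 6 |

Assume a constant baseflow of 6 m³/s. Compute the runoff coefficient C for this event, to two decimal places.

C ≈ 0.57

ΣQ_DR = 427.0 m³/s; V = ΣQ_DR·Δt = 9.223 × 10^6 m³.
Runoff depth d = V / A = 26.28 mm.
C = d / P = 26.28 / 45.7 = 0.57.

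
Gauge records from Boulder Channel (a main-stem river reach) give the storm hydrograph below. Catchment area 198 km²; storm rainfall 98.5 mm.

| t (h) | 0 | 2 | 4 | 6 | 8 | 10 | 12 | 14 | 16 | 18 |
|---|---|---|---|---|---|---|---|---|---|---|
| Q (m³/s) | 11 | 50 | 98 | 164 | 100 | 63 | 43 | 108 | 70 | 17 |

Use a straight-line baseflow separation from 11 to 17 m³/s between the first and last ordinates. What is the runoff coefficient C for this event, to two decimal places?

ΣQ_DR = 584.0 m³/s; V = ΣQ_DR·Δt = 4.205 × 10^6 m³.
Runoff depth d = V / A = 21.24 mm.
C = d / P = 21.24 / 98.5 = 0.22.

C ≈ 0.22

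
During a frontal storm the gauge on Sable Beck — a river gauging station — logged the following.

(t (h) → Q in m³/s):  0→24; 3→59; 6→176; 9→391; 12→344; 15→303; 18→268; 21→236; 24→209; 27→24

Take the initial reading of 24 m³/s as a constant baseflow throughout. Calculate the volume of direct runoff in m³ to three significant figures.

V ≈ 1.94 × 10^7 m³

Direct-runoff ordinates (Q − Q_b): 0.0, 35.0, 152.0, 367.0, 320.0, 279.0, 244.0, 212.0, 185.0, 0.0 m³/s.
ΣQ_DR = 1794 m³/s.
With Δt = 3 h = 10800 s, V = ΣQ_DR · Δt = 1794 × 10800 = 1.94 × 10^7 m³.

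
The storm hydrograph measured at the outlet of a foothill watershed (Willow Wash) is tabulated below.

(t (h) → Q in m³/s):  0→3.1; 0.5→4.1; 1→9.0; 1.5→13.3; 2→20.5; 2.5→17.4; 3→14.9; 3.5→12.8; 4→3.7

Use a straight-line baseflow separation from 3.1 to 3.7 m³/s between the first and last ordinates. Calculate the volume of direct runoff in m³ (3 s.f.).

Direct-runoff ordinates (Q − Q_b): 0.00, 0.93, 5.75, 9.97, 17.10, 13.93, 11.35, 9.18, 0.00 m³/s.
ΣQ_DR = 68.20 m³/s.
With Δt = 0.5 h = 1800 s, V = ΣQ_DR · Δt = 68.20 × 1800 = 1.23 × 10^5 m³.

V ≈ 1.23 × 10^5 m³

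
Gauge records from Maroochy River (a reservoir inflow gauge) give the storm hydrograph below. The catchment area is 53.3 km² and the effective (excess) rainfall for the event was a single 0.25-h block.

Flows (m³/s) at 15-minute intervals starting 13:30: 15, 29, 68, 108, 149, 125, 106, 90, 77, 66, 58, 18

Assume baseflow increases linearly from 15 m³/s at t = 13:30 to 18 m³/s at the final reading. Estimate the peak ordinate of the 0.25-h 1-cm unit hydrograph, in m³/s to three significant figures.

U_p ≈ 111 m³/s

Direct runoff: 0.00, 13.73, 52.45, 92.18, 132.91, 108.64, 89.36, 73.09, 59.82, 48.55, 40.27, 0.00 m³/s; ΣQ_DR = 711.0 m³/s, peak = 132.91 m³/s.
Runoff depth d = ΣQ_DR·Δt / A = 711.0 × 900 / (53.3 km²) = 12.01 mm.
The 1-cm UH is the DRH scaled by (10 mm)/d, so U_p = 132.91 × 10/12.01 = 111 m³/s.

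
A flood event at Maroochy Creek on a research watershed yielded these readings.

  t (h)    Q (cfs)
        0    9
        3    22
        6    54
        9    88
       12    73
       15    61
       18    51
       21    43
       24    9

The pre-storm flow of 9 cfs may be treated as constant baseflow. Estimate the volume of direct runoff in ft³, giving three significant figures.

V ≈ 3.55 × 10^6 ft³

Direct-runoff ordinates (Q − Q_b): 0.0, 13.0, 45.0, 79.0, 64.0, 52.0, 42.0, 34.0, 0.0 cfs.
ΣQ_DR = 329.0 cfs.
With Δt = 3 h = 10800 s, V = ΣQ_DR · Δt = 329.0 × 10800 = 3.55 × 10^6 ft³.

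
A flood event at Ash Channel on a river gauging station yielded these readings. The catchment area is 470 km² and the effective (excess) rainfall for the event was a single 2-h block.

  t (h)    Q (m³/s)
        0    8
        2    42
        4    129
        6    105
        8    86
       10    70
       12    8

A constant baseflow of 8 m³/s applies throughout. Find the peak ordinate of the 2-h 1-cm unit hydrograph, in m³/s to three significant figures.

U_p ≈ 201 m³/s

Direct runoff: 0.0, 34.0, 121.0, 97.0, 78.0, 62.0, 0.0 m³/s; ΣQ_DR = 392.0 m³/s, peak = 121.0 m³/s.
Runoff depth d = ΣQ_DR·Δt / A = 392.0 × 7200 / (470 km²) = 6.005 mm.
The 1-cm UH is the DRH scaled by (10 mm)/d, so U_p = 121.0 × 10/6.005 = 201 m³/s.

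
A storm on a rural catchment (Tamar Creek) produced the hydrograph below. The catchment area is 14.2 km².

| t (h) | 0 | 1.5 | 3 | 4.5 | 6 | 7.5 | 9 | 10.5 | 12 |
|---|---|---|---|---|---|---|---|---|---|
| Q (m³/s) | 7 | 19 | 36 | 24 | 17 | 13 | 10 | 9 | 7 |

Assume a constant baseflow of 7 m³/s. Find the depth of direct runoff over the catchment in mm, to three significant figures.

d ≈ 30.0 mm

Direct runoff: 0.0, 12.0, 29.0, 17.0, 10.0, 6.0, 3.0, 2.0, 0.0 m³/s; ΣQ_DR = 79.00 m³/s.
V = ΣQ_DR · Δt = 79.00 × 5400 s = 4.266 × 10^5 m³.
Over A = 14.2 km², depth = V / A = 30.0 mm.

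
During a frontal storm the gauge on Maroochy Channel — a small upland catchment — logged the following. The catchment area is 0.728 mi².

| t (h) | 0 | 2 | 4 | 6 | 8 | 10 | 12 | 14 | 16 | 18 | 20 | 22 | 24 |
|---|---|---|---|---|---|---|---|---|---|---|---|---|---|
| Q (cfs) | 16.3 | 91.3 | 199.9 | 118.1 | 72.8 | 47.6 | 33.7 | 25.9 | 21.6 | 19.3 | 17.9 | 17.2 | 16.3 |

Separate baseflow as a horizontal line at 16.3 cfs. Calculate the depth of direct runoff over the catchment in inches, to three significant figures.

Direct runoff: 0.0, 75.0, 183.6, 101.8, 56.5, 31.3, 17.4, 9.6, 5.3, 3.0, 1.6, 0.9, 0.0 cfs; ΣQ_DR = 486.0 cfs.
V = ΣQ_DR · Δt = 486.0 × 7200 s = 3.499 × 10^6 ft³.
Over A = 0.728 mi², depth = V / A = 2.07 in.

d ≈ 2.07 in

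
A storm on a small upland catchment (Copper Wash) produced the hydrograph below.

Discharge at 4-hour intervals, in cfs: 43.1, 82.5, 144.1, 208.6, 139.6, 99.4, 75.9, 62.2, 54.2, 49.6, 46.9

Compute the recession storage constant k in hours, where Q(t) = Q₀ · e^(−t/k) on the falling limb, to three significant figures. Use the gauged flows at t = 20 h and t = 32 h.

k ≈ 19.8 h

On the falling limb, Q drops from 99.4 to 54.2 cfs between t = 20 h and t = 32 h (Δt = 12 h).
k = −Δt / ln(Q₂/Q₁) = −12 / ln(54.2/99.4) = 19.8 h.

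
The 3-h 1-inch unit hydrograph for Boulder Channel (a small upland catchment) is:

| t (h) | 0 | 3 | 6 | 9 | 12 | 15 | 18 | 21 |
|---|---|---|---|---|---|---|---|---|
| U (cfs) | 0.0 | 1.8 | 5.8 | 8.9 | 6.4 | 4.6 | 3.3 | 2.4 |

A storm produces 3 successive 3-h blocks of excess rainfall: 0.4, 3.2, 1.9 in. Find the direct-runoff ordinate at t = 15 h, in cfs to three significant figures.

By discrete convolution, Q_j = Σ (P_i / 1 in) · U_{j−i}.
At t = 15 h (j=5): Q = (0.4/1)·4.6 + (3.2/1)·6.4 + (1.9/1)·8.9 = 39.2 cfs.

Q ≈ 39.2 cfs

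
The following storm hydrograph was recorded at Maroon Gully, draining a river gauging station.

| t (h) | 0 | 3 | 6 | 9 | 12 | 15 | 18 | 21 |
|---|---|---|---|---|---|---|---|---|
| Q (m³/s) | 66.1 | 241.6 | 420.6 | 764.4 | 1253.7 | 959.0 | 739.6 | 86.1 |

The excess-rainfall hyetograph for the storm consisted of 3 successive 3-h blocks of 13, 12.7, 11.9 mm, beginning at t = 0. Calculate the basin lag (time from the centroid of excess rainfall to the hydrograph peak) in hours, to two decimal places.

Centroid of excess rainfall: t_c = Σ P_i·t̄_i / ΣP_i = 4.4122 h (block centres at 1.5, 4.5, 7.5 h).
Hydrograph peak occurs at t = 12 h, so basin lag t_L = 12 − 4.4122 = 7.59 h.

t_L ≈ 7.59 h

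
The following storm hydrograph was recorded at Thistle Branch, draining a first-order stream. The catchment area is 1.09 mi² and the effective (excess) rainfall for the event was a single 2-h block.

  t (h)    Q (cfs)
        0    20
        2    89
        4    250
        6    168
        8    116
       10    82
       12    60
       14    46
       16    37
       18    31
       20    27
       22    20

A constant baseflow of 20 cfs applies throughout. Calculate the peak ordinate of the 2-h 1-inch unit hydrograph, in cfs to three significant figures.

Direct runoff: 0.0, 69.0, 230.0, 148.0, 96.0, 62.0, 40.0, 26.0, 17.0, 11.0, 7.0, 0.0 cfs; ΣQ_DR = 706.0 cfs, peak = 230.0 cfs.
Runoff depth d = ΣQ_DR·Δt / A = 706.0 × 7200 / (1.09 mi²) = 2.007 in.
The 1-inch UH is the DRH scaled by (1 in)/d, so U_p = 230.0 × 1/2.007 = 115 cfs.

U_p ≈ 115 cfs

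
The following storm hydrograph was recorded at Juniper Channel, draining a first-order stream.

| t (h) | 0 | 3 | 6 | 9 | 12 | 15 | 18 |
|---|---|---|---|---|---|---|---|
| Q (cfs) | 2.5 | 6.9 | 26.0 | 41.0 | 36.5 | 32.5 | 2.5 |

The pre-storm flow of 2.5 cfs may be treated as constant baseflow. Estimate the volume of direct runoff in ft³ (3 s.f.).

Direct-runoff ordinates (Q − Q_b): 0.0, 4.4, 23.5, 38.5, 34.0, 30.0, 0.0 cfs.
ΣQ_DR = 130.4 cfs.
With Δt = 3 h = 10800 s, V = ΣQ_DR · Δt = 130.4 × 10800 = 1.41 × 10^6 ft³.

V ≈ 1.41 × 10^6 ft³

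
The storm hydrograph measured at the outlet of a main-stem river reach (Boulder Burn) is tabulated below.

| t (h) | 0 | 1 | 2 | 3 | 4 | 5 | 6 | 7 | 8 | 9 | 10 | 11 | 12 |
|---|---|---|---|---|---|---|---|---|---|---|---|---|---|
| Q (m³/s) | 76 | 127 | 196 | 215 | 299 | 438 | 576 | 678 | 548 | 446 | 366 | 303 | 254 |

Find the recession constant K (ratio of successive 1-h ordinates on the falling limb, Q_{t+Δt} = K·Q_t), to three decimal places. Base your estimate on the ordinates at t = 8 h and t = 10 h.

K ≈ 0.817

Using the recession-limb readings at t = 8 h and t = 10 h: Q falls from 548 to 366 m³/s over 2 intervals.
K = (Q₂/Q₁)^(1/2) = (366/548)^(1/2) = 0.817.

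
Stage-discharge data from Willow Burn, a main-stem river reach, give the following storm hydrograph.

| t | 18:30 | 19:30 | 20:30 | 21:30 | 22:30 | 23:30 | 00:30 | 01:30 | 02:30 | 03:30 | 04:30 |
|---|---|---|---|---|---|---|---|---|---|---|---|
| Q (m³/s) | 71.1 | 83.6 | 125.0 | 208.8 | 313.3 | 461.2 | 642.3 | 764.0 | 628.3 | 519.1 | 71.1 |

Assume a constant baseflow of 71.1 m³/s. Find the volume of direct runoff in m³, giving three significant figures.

V ≈ 1.12 × 10^7 m³

Direct-runoff ordinates (Q − Q_b): 0.0, 12.5, 53.9, 137.7, 242.2, 390.1, 571.2, 692.9, 557.2, 448.0, 0.0 m³/s.
ΣQ_DR = 3106 m³/s.
With Δt = 1 h = 3600 s, V = ΣQ_DR · Δt = 3106 × 3600 = 1.12 × 10^7 m³.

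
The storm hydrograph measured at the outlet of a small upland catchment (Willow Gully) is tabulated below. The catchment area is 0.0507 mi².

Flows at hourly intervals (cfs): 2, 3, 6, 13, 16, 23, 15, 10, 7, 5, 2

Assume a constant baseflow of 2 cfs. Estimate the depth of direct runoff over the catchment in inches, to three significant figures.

d ≈ 2.45 in

Direct runoff: 0.0, 1.0, 4.0, 11.0, 14.0, 21.0, 13.0, 8.0, 5.0, 3.0, 0.0 cfs; ΣQ_DR = 80.00 cfs.
V = ΣQ_DR · Δt = 80.00 × 3600 s = 2.880 × 10^5 ft³.
Over A = 0.0507 mi², depth = V / A = 2.45 in.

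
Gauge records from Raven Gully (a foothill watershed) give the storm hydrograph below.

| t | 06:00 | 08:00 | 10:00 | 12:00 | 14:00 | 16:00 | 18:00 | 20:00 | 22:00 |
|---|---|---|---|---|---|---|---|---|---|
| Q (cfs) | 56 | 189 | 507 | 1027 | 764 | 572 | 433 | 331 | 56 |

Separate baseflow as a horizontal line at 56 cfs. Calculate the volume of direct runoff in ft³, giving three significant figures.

Direct-runoff ordinates (Q − Q_b): 0.0, 133.0, 451.0, 971.0, 708.0, 516.0, 377.0, 275.0, 0.0 cfs.
ΣQ_DR = 3431 cfs.
With Δt = 2 h = 7200 s, V = ΣQ_DR · Δt = 3431 × 7200 = 2.47 × 10^7 ft³.

V ≈ 2.47 × 10^7 ft³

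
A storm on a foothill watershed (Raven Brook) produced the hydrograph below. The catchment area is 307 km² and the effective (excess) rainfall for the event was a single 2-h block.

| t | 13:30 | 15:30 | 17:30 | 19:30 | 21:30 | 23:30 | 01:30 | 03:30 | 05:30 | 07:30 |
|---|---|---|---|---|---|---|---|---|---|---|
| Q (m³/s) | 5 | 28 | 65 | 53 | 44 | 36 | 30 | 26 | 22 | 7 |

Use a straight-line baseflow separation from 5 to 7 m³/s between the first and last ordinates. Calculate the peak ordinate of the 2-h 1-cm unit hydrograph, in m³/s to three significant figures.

U_p ≈ 99.2 m³/s

Direct runoff: 0.00, 22.78, 59.56, 47.33, 38.11, 29.89, 23.67, 19.44, 15.22, 0.00 m³/s; ΣQ_DR = 256.0 m³/s, peak = 59.56 m³/s.
Runoff depth d = ΣQ_DR·Δt / A = 256.0 × 7200 / (307 km²) = 6.004 mm.
The 1-cm UH is the DRH scaled by (10 mm)/d, so U_p = 59.56 × 10/6.004 = 99.2 m³/s.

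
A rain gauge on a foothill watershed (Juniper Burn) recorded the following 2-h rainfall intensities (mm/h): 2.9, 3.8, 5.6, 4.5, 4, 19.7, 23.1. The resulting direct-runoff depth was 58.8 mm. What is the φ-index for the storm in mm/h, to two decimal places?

Only the 2 blocks with intensity above φ contribute runoff: 19.7, 23.1 mm/h.
Σ(I−φ)·Δt = d  ⇒  (19.7+23.1 − 2φ)·2 = 58.8
φ = (42.80 − 58.8/2) / 2 = 6.70 mm/h.

φ ≈ 6.70 mm/h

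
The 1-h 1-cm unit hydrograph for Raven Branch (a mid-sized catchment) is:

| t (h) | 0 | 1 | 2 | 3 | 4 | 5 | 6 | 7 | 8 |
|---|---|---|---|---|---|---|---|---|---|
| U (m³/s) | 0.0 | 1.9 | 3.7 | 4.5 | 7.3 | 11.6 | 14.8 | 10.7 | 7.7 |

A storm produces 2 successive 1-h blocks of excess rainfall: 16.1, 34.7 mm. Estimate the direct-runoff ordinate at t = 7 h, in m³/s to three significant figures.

Q ≈ 68.6 m³/s

By discrete convolution, Q_j = Σ (P_i / 10 mm) · U_{j−i}.
At t = 7 h (j=7): Q = (16.1/10)·10.7 + (34.7/10)·14.8 = 68.6 m³/s.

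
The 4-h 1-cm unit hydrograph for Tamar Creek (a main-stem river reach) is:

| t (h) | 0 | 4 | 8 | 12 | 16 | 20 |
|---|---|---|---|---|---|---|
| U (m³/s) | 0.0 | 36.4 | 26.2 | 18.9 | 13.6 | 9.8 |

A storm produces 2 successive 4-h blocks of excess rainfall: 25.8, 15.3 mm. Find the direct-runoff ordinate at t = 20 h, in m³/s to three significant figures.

By discrete convolution, Q_j = Σ (P_i / 10 mm) · U_{j−i}.
At t = 20 h (j=5): Q = (25.8/10)·9.8 + (15.3/10)·13.6 = 46.1 m³/s.

Q ≈ 46.1 m³/s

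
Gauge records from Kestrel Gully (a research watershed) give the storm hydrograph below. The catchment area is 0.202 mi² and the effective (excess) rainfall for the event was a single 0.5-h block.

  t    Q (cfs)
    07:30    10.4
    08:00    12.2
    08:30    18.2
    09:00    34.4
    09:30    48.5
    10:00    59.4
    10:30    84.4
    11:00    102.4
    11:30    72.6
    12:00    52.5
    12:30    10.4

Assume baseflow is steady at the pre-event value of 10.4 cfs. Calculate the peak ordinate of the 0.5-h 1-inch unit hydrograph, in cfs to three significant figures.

Direct runoff: 0.0, 1.8, 7.8, 24.0, 38.1, 49.0, 74.0, 92.0, 62.2, 42.1, 0.0 cfs; ΣQ_DR = 391.0 cfs, peak = 92.0 cfs.
Runoff depth d = ΣQ_DR·Δt / A = 391.0 × 1800 / (0.202 mi²) = 1.500 in.
The 1-inch UH is the DRH scaled by (1 in)/d, so U_p = 92.0 × 1/1.500 = 61.3 cfs.

U_p ≈ 61.3 cfs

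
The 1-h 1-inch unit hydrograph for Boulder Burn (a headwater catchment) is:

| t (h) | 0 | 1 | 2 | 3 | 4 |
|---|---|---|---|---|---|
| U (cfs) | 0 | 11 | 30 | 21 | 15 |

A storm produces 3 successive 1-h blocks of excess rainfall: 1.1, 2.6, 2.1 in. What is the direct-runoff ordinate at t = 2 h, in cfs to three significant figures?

Q ≈ 61.6 cfs

By discrete convolution, Q_j = Σ (P_i / 1 in) · U_{j−i}.
At t = 2 h (j=2): Q = (1.1/1)·30 + (2.6/1)·11 + (2.1/1)·0 = 61.6 cfs.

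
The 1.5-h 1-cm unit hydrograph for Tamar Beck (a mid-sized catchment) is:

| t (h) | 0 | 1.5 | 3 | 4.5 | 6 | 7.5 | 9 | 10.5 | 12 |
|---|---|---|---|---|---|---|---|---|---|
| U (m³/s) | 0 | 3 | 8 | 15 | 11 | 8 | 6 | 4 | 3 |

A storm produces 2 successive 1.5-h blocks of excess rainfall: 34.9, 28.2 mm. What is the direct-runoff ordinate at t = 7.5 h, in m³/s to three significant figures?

Q ≈ 58.9 m³/s

By discrete convolution, Q_j = Σ (P_i / 10 mm) · U_{j−i}.
At t = 7.5 h (j=5): Q = (34.9/10)·8 + (28.2/10)·11 = 58.9 m³/s.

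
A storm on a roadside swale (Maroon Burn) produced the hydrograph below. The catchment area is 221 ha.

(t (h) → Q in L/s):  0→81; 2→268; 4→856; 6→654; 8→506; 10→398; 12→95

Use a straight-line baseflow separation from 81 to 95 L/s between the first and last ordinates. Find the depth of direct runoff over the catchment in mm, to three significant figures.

Direct runoff: 0.00, 184.67, 770.33, 566.00, 415.67, 305.33, 0.00 L/s; ΣQ_DR = 2242 L/s.
V = ΣQ_DR · Δt = 2242 × 7200 s = 1.614 × 10^7 L.
Over A = 221 ha, depth = V / A = 7.30 mm.

d ≈ 7.30 mm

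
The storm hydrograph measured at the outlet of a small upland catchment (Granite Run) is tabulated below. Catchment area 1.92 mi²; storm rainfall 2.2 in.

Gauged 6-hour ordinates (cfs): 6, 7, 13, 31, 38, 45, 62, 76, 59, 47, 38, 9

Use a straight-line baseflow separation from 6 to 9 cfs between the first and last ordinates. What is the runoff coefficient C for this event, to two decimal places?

C ≈ 0.75

ΣQ_DR = 341.0 cfs; V = ΣQ_DR·Δt = 7.366 × 10^6 ft³.
Runoff depth d = V / A = 1.651 in.
C = d / P = 1.651 / 2.2 = 0.75.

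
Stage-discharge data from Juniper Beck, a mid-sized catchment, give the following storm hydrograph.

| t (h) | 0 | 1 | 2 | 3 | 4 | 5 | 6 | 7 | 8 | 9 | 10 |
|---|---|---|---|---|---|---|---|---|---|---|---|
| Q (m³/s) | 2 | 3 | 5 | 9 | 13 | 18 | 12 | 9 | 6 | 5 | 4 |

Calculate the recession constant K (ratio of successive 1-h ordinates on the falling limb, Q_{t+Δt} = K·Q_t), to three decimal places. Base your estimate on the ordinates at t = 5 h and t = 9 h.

Using the recession-limb readings at t = 5 h and t = 9 h: Q falls from 18 to 5 m³/s over 4 intervals.
K = (Q₂/Q₁)^(1/4) = (5/18)^(1/4) = 0.726.

K ≈ 0.726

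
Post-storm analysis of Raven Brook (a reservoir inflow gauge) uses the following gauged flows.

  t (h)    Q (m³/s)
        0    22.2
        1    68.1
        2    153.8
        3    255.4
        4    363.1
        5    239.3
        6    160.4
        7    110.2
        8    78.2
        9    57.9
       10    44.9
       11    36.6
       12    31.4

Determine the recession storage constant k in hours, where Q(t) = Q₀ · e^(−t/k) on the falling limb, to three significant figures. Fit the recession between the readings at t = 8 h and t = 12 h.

k ≈ 4.38 h

On the falling limb, Q drops from 78.2 to 31.4 m³/s between t = 8 h and t = 12 h (Δt = 4 h).
k = −Δt / ln(Q₂/Q₁) = −4 / ln(31.4/78.2) = 4.38 h.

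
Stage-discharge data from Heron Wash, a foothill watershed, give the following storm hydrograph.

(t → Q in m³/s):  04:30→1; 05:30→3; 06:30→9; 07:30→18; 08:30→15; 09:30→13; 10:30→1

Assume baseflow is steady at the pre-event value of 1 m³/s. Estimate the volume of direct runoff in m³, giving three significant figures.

Direct-runoff ordinates (Q − Q_b): 0.0, 2.0, 8.0, 17.0, 14.0, 12.0, 0.0 m³/s.
ΣQ_DR = 53.00 m³/s.
With Δt = 1 h = 3600 s, V = ΣQ_DR · Δt = 53.00 × 3600 = 1.91 × 10^5 m³.

V ≈ 1.91 × 10^5 m³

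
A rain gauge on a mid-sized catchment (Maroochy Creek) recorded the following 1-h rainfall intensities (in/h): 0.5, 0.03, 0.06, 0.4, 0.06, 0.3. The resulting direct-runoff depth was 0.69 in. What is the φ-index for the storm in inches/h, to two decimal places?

φ ≈ 0.17 in/h

Only the 3 blocks with intensity above φ contribute runoff: 0.5, 0.4, 0.3 in/h.
Σ(I−φ)·Δt = d  ⇒  (0.5+0.4+0.3 − 3φ)·1 = 0.69
φ = (1.200 − 0.69/1) / 3 = 0.17 in/h.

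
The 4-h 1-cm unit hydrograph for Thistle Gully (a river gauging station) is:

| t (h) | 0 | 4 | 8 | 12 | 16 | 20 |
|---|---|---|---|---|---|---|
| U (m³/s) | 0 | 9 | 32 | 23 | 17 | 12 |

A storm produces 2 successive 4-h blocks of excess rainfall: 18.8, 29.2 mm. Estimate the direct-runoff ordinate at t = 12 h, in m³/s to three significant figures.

By discrete convolution, Q_j = Σ (P_i / 10 mm) · U_{j−i}.
At t = 12 h (j=3): Q = (18.8/10)·23 + (29.2/10)·32 = 137 m³/s.

Q ≈ 137 m³/s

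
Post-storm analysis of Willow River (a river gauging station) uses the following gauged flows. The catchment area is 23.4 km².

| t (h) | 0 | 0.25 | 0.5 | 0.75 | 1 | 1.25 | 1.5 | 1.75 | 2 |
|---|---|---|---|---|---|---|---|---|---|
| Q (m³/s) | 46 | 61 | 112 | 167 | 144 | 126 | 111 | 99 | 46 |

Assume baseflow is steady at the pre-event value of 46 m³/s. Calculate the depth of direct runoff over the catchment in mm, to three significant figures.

Direct runoff: 0.0, 15.0, 66.0, 121.0, 98.0, 80.0, 65.0, 53.0, 0.0 m³/s; ΣQ_DR = 498.0 m³/s.
V = ΣQ_DR · Δt = 498.0 × 900 s = 4.482 × 10^5 m³.
Over A = 23.4 km², depth = V / A = 19.2 mm.

d ≈ 19.2 mm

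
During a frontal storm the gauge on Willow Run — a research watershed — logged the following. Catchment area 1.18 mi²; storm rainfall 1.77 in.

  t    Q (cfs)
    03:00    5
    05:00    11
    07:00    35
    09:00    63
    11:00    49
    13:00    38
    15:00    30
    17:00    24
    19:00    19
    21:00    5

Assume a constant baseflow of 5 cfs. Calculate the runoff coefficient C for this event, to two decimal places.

ΣQ_DR = 229.0 cfs; V = ΣQ_DR·Δt = 1.649 × 10^6 ft³.
Runoff depth d = V / A = 0.6014 in.
C = d / P = 0.6014 / 1.77 = 0.34.

C ≈ 0.34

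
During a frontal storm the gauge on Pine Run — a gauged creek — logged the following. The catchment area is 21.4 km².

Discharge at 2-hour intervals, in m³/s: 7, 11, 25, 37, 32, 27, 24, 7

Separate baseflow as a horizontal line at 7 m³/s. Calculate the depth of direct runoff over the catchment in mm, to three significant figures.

d ≈ 38.4 mm

Direct runoff: 0.0, 4.0, 18.0, 30.0, 25.0, 20.0, 17.0, 0.0 m³/s; ΣQ_DR = 114.0 m³/s.
V = ΣQ_DR · Δt = 114.0 × 7200 s = 8.208 × 10^5 m³.
Over A = 21.4 km², depth = V / A = 38.4 mm.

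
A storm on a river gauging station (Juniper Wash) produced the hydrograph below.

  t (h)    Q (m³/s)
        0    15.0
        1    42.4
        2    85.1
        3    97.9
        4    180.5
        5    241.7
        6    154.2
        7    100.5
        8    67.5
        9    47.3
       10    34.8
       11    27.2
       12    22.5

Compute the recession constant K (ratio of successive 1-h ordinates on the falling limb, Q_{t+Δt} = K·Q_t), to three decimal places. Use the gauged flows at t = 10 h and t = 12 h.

Using the recession-limb readings at t = 10 h and t = 12 h: Q falls from 34.8 to 22.5 m³/s over 2 intervals.
K = (Q₂/Q₁)^(1/2) = (22.5/34.8)^(1/2) = 0.804.

K ≈ 0.804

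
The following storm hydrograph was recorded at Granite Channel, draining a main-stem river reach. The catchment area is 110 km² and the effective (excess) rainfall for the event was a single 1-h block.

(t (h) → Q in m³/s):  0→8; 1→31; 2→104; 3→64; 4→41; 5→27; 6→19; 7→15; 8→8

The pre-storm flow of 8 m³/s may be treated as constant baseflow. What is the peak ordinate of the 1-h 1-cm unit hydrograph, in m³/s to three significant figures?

U_p ≈ 120 m³/s

Direct runoff: 0.0, 23.0, 96.0, 56.0, 33.0, 19.0, 11.0, 7.0, 0.0 m³/s; ΣQ_DR = 245.0 m³/s, peak = 96.0 m³/s.
Runoff depth d = ΣQ_DR·Δt / A = 245.0 × 3600 / (110 km²) = 8.018 mm.
The 1-cm UH is the DRH scaled by (10 mm)/d, so U_p = 96.0 × 10/8.018 = 120 m³/s.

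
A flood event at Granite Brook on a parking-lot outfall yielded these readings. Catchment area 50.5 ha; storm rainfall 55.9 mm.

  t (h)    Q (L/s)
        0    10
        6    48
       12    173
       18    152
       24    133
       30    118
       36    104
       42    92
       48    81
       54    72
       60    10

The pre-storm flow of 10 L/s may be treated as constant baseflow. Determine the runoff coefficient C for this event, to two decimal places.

ΣQ_DR = 883.0 L/s; V = ΣQ_DR·Δt = 1.907 × 10^7 L.
Runoff depth d = V / A = 37.77 mm.
C = d / P = 37.77 / 55.9 = 0.68.

C ≈ 0.68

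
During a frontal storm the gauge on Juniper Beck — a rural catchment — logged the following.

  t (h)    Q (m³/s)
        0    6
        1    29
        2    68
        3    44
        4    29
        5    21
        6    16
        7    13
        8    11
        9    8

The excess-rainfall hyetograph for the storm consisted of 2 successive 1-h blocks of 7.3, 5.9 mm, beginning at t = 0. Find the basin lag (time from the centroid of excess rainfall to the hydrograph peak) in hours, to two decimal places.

Centroid of excess rainfall: t_c = Σ P_i·t̄_i / ΣP_i = 0.9470 h (block centres at 0.5, 1.5 h).
Hydrograph peak occurs at t = 2 h, so basin lag t_L = 2 − 0.9470 = 1.05 h.

t_L ≈ 1.05 h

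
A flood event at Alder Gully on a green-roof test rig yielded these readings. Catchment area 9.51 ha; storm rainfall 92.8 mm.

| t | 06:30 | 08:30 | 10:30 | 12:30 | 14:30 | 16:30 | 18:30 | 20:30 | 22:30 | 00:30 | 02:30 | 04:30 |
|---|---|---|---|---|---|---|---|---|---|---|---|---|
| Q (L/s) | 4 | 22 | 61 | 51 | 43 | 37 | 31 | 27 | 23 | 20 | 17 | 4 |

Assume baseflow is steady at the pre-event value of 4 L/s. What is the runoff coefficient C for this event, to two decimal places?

ΣQ_DR = 292.0 L/s; V = ΣQ_DR·Δt = 2.102 × 10^6 L.
Runoff depth d = V / A = 22.11 mm.
C = d / P = 22.11 / 92.8 = 0.24.

C ≈ 0.24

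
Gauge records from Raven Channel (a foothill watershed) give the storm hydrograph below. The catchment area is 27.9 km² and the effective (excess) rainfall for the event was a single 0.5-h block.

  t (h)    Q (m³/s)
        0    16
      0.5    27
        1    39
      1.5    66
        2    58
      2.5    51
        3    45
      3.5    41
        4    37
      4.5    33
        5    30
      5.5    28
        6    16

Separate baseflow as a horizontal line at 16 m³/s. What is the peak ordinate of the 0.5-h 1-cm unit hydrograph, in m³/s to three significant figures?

Direct runoff: 0.0, 11.0, 23.0, 50.0, 42.0, 35.0, 29.0, 25.0, 21.0, 17.0, 14.0, 12.0, 0.0 m³/s; ΣQ_DR = 279.0 m³/s, peak = 50.0 m³/s.
Runoff depth d = ΣQ_DR·Δt / A = 279.0 × 1800 / (27.9 km²) = 18.00 mm.
The 1-cm UH is the DRH scaled by (10 mm)/d, so U_p = 50.0 × 10/18.00 = 27.8 m³/s.

U_p ≈ 27.8 m³/s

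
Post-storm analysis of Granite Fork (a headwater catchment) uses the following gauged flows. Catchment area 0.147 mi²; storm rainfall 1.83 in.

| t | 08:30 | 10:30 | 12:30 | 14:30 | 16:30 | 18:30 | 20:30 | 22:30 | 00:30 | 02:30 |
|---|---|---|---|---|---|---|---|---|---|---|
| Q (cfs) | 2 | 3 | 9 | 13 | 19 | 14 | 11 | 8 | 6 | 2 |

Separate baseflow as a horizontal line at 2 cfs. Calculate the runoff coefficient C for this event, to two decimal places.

ΣQ_DR = 67.00 cfs; V = ΣQ_DR·Δt = 4.824 × 10^5 ft³.
Runoff depth d = V / A = 1.413 in.
C = d / P = 1.413 / 1.83 = 0.77.

C ≈ 0.77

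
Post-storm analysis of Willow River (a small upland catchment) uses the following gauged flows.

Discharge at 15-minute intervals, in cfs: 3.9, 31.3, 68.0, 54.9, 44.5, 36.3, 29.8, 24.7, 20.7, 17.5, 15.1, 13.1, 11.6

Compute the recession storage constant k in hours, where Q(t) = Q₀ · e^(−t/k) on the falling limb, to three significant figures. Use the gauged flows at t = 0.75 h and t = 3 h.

On the falling limb, Q drops from 54.9 to 11.6 cfs between t = 0.75 h and t = 3 h (Δt = 2.25 h).
k = −Δt / ln(Q₂/Q₁) = −2.25 / ln(11.6/54.9) = 1.45 h.

k ≈ 1.45 h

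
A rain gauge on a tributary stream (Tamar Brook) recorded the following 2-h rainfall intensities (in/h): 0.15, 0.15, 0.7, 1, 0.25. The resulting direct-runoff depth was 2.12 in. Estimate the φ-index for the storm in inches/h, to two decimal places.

φ ≈ 0.32 in/h

Only the 2 blocks with intensity above φ contribute runoff: 0.7, 1 in/h.
Σ(I−φ)·Δt = d  ⇒  (0.7+1 − 2φ)·2 = 2.12
φ = (1.700 − 2.12/2) / 2 = 0.32 in/h.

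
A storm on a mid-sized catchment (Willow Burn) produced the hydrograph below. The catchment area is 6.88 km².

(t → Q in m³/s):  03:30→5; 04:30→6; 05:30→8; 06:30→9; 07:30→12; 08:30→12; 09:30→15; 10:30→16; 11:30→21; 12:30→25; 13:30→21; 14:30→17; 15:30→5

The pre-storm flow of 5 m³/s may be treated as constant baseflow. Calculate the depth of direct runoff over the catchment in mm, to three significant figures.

d ≈ 56.0 mm

Direct runoff: 0.0, 1.0, 3.0, 4.0, 7.0, 7.0, 10.0, 11.0, 16.0, 20.0, 16.0, 12.0, 0.0 m³/s; ΣQ_DR = 107.0 m³/s.
V = ΣQ_DR · Δt = 107.0 × 3600 s = 3.852 × 10^5 m³.
Over A = 6.88 km², depth = V / A = 56.0 mm.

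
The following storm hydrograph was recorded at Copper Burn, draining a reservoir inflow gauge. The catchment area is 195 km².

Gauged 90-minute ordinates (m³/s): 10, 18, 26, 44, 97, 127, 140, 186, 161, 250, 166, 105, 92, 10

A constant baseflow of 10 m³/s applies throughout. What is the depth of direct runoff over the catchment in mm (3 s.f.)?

Direct runoff: 0.0, 8.0, 16.0, 34.0, 87.0, 117.0, 130.0, 176.0, 151.0, 240.0, 156.0, 95.0, 82.0, 0.0 m³/s; ΣQ_DR = 1292 m³/s.
V = ΣQ_DR · Δt = 1292 × 5400 s = 6.977 × 10^6 m³.
Over A = 195 km², depth = V / A = 35.8 mm.

d ≈ 35.8 mm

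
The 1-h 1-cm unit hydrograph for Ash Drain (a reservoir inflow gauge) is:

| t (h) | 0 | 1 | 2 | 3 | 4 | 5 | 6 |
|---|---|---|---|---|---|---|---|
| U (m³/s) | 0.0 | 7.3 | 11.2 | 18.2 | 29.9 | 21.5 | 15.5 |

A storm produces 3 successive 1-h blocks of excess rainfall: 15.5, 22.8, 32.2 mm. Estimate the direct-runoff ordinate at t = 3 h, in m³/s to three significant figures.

By discrete convolution, Q_j = Σ (P_i / 10 mm) · U_{j−i}.
At t = 3 h (j=3): Q = (15.5/10)·18.2 + (22.8/10)·11.2 + (32.2/10)·7.3 = 77.3 m³/s.

Q ≈ 77.3 m³/s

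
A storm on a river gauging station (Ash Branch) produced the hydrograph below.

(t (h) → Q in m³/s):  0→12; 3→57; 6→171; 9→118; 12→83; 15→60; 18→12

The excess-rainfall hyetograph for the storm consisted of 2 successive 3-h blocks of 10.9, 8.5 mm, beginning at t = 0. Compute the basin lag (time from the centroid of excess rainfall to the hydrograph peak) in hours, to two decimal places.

Centroid of excess rainfall: t_c = Σ P_i·t̄_i / ΣP_i = 2.8144 h (block centres at 1.5, 4.5 h).
Hydrograph peak occurs at t = 6 h, so basin lag t_L = 6 − 2.8144 = 3.19 h.

t_L ≈ 3.19 h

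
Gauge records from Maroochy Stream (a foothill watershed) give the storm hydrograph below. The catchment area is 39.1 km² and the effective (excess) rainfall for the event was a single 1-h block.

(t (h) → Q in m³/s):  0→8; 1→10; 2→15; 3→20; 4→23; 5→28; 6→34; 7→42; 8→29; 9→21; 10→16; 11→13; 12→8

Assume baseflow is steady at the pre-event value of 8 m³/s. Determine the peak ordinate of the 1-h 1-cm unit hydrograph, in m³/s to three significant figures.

U_p ≈ 22.7 m³/s

Direct runoff: 0.0, 2.0, 7.0, 12.0, 15.0, 20.0, 26.0, 34.0, 21.0, 13.0, 8.0, 5.0, 0.0 m³/s; ΣQ_DR = 163.0 m³/s, peak = 34.0 m³/s.
Runoff depth d = ΣQ_DR·Δt / A = 163.0 × 3600 / (39.1 km²) = 15.01 mm.
The 1-cm UH is the DRH scaled by (10 mm)/d, so U_p = 34.0 × 10/15.01 = 22.7 m³/s.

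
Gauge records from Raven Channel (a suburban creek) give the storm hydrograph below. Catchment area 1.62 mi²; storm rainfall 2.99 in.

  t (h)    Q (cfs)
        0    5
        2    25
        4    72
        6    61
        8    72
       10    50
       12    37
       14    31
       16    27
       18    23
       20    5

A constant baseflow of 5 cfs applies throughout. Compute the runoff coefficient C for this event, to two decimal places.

C ≈ 0.23

ΣQ_DR = 353.0 cfs; V = ΣQ_DR·Δt = 2.542 × 10^6 ft³.
Runoff depth d = V / A = 0.6753 in.
C = d / P = 0.6753 / 2.99 = 0.23.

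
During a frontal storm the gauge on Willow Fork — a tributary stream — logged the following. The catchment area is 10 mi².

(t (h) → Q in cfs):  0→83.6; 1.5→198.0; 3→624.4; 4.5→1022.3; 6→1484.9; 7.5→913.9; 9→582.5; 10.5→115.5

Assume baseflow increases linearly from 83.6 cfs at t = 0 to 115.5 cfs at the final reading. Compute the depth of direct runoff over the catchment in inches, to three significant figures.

Direct runoff: 0.00, 109.84, 531.69, 925.03, 1383.07, 807.51, 471.56, 0.00 cfs; ΣQ_DR = 4229 cfs.
V = ΣQ_DR · Δt = 4229 × 5400 s = 2.283 × 10^7 ft³.
Over A = 10 mi², depth = V / A = 0.983 in.

d ≈ 0.983 in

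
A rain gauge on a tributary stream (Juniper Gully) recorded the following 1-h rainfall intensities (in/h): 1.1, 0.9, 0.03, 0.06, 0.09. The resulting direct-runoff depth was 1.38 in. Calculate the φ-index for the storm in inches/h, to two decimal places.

φ ≈ 0.31 in/h

Only the 2 blocks with intensity above φ contribute runoff: 1.1, 0.9 in/h.
Σ(I−φ)·Δt = d  ⇒  (1.1+0.9 − 2φ)·1 = 1.38
φ = (2.000 − 1.38/1) / 2 = 0.31 in/h.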